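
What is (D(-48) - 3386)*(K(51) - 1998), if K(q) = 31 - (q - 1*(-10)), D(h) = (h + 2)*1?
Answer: 6960096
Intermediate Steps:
D(h) = 2 + h (D(h) = (2 + h)*1 = 2 + h)
K(q) = 21 - q (K(q) = 31 - (q + 10) = 31 - (10 + q) = 31 + (-10 - q) = 21 - q)
(D(-48) - 3386)*(K(51) - 1998) = ((2 - 48) - 3386)*((21 - 1*51) - 1998) = (-46 - 3386)*((21 - 51) - 1998) = -3432*(-30 - 1998) = -3432*(-2028) = 6960096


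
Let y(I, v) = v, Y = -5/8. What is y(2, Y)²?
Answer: 25/64 ≈ 0.39063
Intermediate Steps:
Y = -5/8 (Y = -5*⅛ = -5/8 ≈ -0.62500)
y(2, Y)² = (-5/8)² = 25/64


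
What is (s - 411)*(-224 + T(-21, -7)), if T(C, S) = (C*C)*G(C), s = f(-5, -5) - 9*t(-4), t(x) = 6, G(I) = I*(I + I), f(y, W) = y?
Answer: -182706860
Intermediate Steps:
G(I) = 2*I² (G(I) = I*(2*I) = 2*I²)
s = -59 (s = -5 - 9*6 = -5 - 54 = -59)
T(C, S) = 2*C⁴ (T(C, S) = (C*C)*(2*C²) = C²*(2*C²) = 2*C⁴)
(s - 411)*(-224 + T(-21, -7)) = (-59 - 411)*(-224 + 2*(-21)⁴) = -470*(-224 + 2*194481) = -470*(-224 + 388962) = -470*388738 = -182706860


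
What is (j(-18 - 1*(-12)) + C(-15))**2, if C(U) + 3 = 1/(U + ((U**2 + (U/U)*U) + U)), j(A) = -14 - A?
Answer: 3916441/32400 ≈ 120.88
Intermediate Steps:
C(U) = -3 + 1/(U**2 + 3*U) (C(U) = -3 + 1/(U + ((U**2 + (U/U)*U) + U)) = -3 + 1/(U + ((U**2 + 1*U) + U)) = -3 + 1/(U + ((U**2 + U) + U)) = -3 + 1/(U + ((U + U**2) + U)) = -3 + 1/(U + (U**2 + 2*U)) = -3 + 1/(U**2 + 3*U))
(j(-18 - 1*(-12)) + C(-15))**2 = ((-14 - (-18 - 1*(-12))) + (1 - 9*(-15) - 3*(-15)**2)/((-15)*(3 - 15)))**2 = ((-14 - (-18 + 12)) - 1/15*(1 + 135 - 3*225)/(-12))**2 = ((-14 - 1*(-6)) - 1/15*(-1/12)*(1 + 135 - 675))**2 = ((-14 + 6) - 1/15*(-1/12)*(-539))**2 = (-8 - 539/180)**2 = (-1979/180)**2 = 3916441/32400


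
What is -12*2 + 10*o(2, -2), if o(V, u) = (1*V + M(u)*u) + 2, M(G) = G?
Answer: 56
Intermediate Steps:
o(V, u) = 2 + V + u**2 (o(V, u) = (1*V + u*u) + 2 = (V + u**2) + 2 = 2 + V + u**2)
-12*2 + 10*o(2, -2) = -12*2 + 10*(2 + 2 + (-2)**2) = -24 + 10*(2 + 2 + 4) = -24 + 10*8 = -24 + 80 = 56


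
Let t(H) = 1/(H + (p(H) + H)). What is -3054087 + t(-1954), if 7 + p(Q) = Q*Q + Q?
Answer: -11642934003488/3812247 ≈ -3.0541e+6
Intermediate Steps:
p(Q) = -7 + Q + Q² (p(Q) = -7 + (Q*Q + Q) = -7 + (Q² + Q) = -7 + (Q + Q²) = -7 + Q + Q²)
t(H) = 1/(-7 + H² + 3*H) (t(H) = 1/(H + ((-7 + H + H²) + H)) = 1/(H + (-7 + H² + 2*H)) = 1/(-7 + H² + 3*H))
-3054087 + t(-1954) = -3054087 + 1/(-7 + (-1954)² + 3*(-1954)) = -3054087 + 1/(-7 + 3818116 - 5862) = -3054087 + 1/3812247 = -11642934003488/3812247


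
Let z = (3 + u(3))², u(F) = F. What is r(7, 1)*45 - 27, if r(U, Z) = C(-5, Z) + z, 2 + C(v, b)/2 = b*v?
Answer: 963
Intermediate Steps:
C(v, b) = -4 + 2*b*v (C(v, b) = -4 + 2*(b*v) = -4 + 2*b*v)
z = 36 (z = (3 + 3)² = 6² = 36)
r(U, Z) = 32 - 10*Z (r(U, Z) = (-4 + 2*Z*(-5)) + 36 = (-4 - 10*Z) + 36 = 32 - 10*Z)
r(7, 1)*45 - 27 = (32 - 10*1)*45 - 27 = (32 - 10)*45 - 27 = 22*45 - 27 = 990 - 27 = 963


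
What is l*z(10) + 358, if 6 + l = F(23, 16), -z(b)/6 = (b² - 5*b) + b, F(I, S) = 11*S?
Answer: -60842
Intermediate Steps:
z(b) = -6*b² + 24*b (z(b) = -6*((b² - 5*b) + b) = -6*(b² - 4*b) = -6*b² + 24*b)
l = 170 (l = -6 + 11*16 = -6 + 176 = 170)
l*z(10) + 358 = 170*(6*10*(4 - 1*10)) + 358 = 170*(6*10*(4 - 10)) + 358 = 170*(6*10*(-6)) + 358 = 170*(-360) + 358 = -61200 + 358 = -60842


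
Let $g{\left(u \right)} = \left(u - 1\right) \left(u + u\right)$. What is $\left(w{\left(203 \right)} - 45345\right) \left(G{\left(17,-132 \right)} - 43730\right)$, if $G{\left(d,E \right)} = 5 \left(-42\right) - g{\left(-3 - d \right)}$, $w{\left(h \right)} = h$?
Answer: $2021458760$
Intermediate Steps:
$g{\left(u \right)} = 2 u \left(-1 + u\right)$ ($g{\left(u \right)} = \left(-1 + u\right) 2 u = 2 u \left(-1 + u\right)$)
$G{\left(d,E \right)} = -210 - 2 \left(-4 - d\right) \left(-3 - d\right)$ ($G{\left(d,E \right)} = 5 \left(-42\right) - 2 \left(-3 - d\right) \left(-1 - \left(3 + d\right)\right) = -210 - 2 \left(-3 - d\right) \left(-4 - d\right) = -210 - 2 \left(-4 - d\right) \left(-3 - d\right)$)
$\left(w{\left(203 \right)} - 45345\right) \left(G{\left(17,-132 \right)} - 43730\right) = \left(203 - 45345\right) \left(\left(-210 - 2 \left(3 + 17\right) \left(4 + 17\right)\right) - 43730\right) = - 45142 \left(\left(-210 - 40 \cdot 21\right) - 43730\right) = - 45142 \left(\left(-210 - 840\right) - 43730\right) = - 45142 \left(-1050 - 43730\right) = \left(-45142\right) \left(-44780\right) = 2021458760$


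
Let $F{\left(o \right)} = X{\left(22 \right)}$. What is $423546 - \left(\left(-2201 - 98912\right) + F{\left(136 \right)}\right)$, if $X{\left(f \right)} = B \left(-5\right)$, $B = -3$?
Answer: $524644$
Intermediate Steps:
$X{\left(f \right)} = 15$ ($X{\left(f \right)} = \left(-3\right) \left(-5\right) = 15$)
$F{\left(o \right)} = 15$
$423546 - \left(\left(-2201 - 98912\right) + F{\left(136 \right)}\right) = 423546 - \left(\left(-2201 - 98912\right) + 15\right) = 423546 - \left(-101113 + 15\right) = 423546 - -101098 = 423546 + 101098 = 524644$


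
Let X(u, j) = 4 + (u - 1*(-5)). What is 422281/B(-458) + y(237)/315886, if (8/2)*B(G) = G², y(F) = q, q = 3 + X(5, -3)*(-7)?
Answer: 133387674071/16565377726 ≈ 8.0522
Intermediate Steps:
X(u, j) = 9 + u (X(u, j) = 4 + (u + 5) = 4 + (5 + u) = 9 + u)
q = -95 (q = 3 + (9 + 5)*(-7) = 3 + 14*(-7) = 3 - 98 = -95)
y(F) = -95
B(G) = G²/4
422281/B(-458) + y(237)/315886 = 422281/(((¼)*(-458)²)) - 95/315886 = 422281/(((¼)*209764)) - 95*1/315886 = 422281/52441 - 95/315886 = 133387674071/16565377726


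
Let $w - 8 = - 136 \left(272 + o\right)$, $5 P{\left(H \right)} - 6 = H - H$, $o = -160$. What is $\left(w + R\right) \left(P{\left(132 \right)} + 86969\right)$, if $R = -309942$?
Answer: $- \frac{141398760266}{5} \approx -2.828 \cdot 10^{10}$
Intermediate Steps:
$P{\left(H \right)} = \frac{6}{5}$ ($P{\left(H \right)} = \frac{6}{5} + \frac{H - H}{5} = \frac{6}{5} + \frac{1}{5} \cdot 0 = \frac{6}{5} + 0 = \frac{6}{5}$)
$w = -15224$ ($w = 8 - 136 \left(272 - 160\right) = 8 - 15232 = -15224$)
$\left(w + R\right) \left(P{\left(132 \right)} + 86969\right) = \left(-15224 - 309942\right) \left(\frac{6}{5} + 86969\right) = \left(-325166\right) \frac{434851}{5} = - \frac{141398760266}{5}$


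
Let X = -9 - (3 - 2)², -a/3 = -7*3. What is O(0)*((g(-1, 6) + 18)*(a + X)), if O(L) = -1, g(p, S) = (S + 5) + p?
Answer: -1484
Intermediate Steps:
g(p, S) = 5 + S + p (g(p, S) = (5 + S) + p = 5 + S + p)
a = 63 (a = -(-21)*3 = -3*(-21) = 63)
X = -10 (X = -9 - 1*1² = -9 - 1*1 = -9 - 1 = -10)
O(0)*((g(-1, 6) + 18)*(a + X)) = -((5 + 6 - 1) + 18)*(63 - 10) = -(10 + 18)*53 = -28*53 = -1*1484 = -1484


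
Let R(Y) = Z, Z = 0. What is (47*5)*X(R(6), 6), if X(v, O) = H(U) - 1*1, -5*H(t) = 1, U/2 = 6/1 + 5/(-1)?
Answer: -282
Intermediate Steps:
R(Y) = 0
U = 2 (U = 2*(6/1 + 5/(-1)) = 2*(6*1 + 5*(-1)) = 2*(6 - 5) = 2*1 = 2)
H(t) = -1/5 (H(t) = -1/5*1 = -1/5)
X(v, O) = -6/5 (X(v, O) = -1/5 - 1*1 = -1/5 - 1 = -6/5)
(47*5)*X(R(6), 6) = (47*5)*(-6/5) = 235*(-6/5) = -282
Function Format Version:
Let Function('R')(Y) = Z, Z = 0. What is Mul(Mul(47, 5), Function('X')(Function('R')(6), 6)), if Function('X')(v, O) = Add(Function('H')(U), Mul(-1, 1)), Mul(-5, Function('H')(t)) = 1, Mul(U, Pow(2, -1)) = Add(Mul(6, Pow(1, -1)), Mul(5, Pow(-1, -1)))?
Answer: -282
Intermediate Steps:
Function('R')(Y) = 0
U = 2 (U = Mul(2, Add(Mul(6, Pow(1, -1)), Mul(5, Pow(-1, -1)))) = Mul(2, Add(Mul(6, 1), Mul(5, -1))) = Mul(2, Add(6, -5)) = Mul(2, 1) = 2)
Function('H')(t) = Rational(-1, 5) (Function('H')(t) = Mul(Rational(-1, 5), 1) = Rational(-1, 5))
Function('X')(v, O) = Rational(-6, 5) (Function('X')(v, O) = Add(Rational(-1, 5), Mul(-1, 1)) = Add(Rational(-1, 5), -1) = Rational(-6, 5))
Mul(Mul(47, 5), Function('X')(Function('R')(6), 6)) = Mul(Mul(47, 5), Rational(-6, 5)) = Mul(235, Rational(-6, 5)) = -282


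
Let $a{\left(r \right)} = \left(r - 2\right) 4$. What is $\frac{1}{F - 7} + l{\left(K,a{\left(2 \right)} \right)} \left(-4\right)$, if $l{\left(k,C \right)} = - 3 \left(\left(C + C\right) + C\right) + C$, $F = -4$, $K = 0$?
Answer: $- \frac{1}{11} \approx -0.090909$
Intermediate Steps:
$a{\left(r \right)} = -8 + 4 r$ ($a{\left(r \right)} = \left(-2 + r\right) 4 = -8 + 4 r$)
$l{\left(k,C \right)} = - 8 C$ ($l{\left(k,C \right)} = - 3 \left(2 C + C\right) + C = - 3 \cdot 3 C + C = - 9 C + C = - 8 C$)
$\frac{1}{F - 7} + l{\left(K,a{\left(2 \right)} \right)} \left(-4\right) = \frac{1}{-4 - 7} + - 8 \left(-8 + 4 \cdot 2\right) \left(-4\right) = \frac{1}{-11} + - 8 \left(-8 + 8\right) \left(-4\right) = - \frac{1}{11} + \left(-8\right) 0 \left(-4\right) = - \frac{1}{11} + 0 \left(-4\right) = - \frac{1}{11} + 0 = - \frac{1}{11}$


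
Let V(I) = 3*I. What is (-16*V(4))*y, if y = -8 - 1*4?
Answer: 2304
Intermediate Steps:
y = -12 (y = -8 - 4 = -12)
(-16*V(4))*y = -48*4*(-12) = -16*12*(-12) = -192*(-12) = 2304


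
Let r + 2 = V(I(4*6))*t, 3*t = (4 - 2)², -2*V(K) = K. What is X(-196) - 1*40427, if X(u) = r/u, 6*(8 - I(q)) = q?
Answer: -1697933/42 ≈ -40427.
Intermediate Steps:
I(q) = 8 - q/6
V(K) = -K/2
t = 4/3 (t = (4 - 2)²/3 = (⅓)*2² = (⅓)*4 = 4/3 ≈ 1.3333)
r = -14/3 (r = -2 - (8 - 2*6/3)/2*(4/3) = -2 - (8 - ⅙*24)/2*(4/3) = -2 - (8 - 4)/2*(4/3) = -2 - ½*4*(4/3) = -2 - 2*4/3 = -2 - 8/3 = -14/3 ≈ -4.6667)
X(u) = -14/(3*u)
X(-196) - 1*40427 = -14/3/(-196) - 1*40427 = -14/3*(-1/196) - 40427 = 1/42 - 40427 = -1697933/42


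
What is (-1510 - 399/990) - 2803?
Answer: -1423423/330 ≈ -4313.4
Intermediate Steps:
(-1510 - 399/990) - 2803 = (-1510 - 399*1/990) - 2803 = (-1510 - 133/330) - 2803 = -498433/330 - 2803 = -1423423/330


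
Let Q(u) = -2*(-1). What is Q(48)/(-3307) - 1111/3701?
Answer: -3681479/12239207 ≈ -0.30079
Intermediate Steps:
Q(u) = 2
Q(48)/(-3307) - 1111/3701 = 2/(-3307) - 1111/3701 = 2*(-1/3307) - 1111*1/3701 = -2/3307 - 1111/3701 = -3681479/12239207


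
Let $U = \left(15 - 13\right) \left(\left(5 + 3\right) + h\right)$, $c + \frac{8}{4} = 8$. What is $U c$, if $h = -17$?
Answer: $-108$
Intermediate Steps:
$c = 6$ ($c = -2 + 8 = 6$)
$U = -18$ ($U = \left(15 - 13\right) \left(\left(5 + 3\right) - 17\right) = 2 \left(8 - 17\right) = 2 \left(-9\right) = -18$)
$U c = \left(-18\right) 6 = -108$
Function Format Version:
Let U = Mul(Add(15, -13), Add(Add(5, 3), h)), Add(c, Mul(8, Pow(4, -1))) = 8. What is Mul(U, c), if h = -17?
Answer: -108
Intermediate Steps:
c = 6 (c = Add(-2, 8) = 6)
U = -18 (U = Mul(Add(15, -13), Add(Add(5, 3), -17)) = Mul(2, Add(8, -17)) = Mul(2, -9) = -18)
Mul(U, c) = Mul(-18, 6) = -108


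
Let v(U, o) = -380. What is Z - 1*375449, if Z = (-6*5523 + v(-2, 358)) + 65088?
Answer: -343879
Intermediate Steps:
Z = 31570 (Z = (-6*5523 - 380) + 65088 = (-33138 - 380) + 65088 = -33518 + 65088 = 31570)
Z - 1*375449 = 31570 - 1*375449 = 31570 - 375449 = -343879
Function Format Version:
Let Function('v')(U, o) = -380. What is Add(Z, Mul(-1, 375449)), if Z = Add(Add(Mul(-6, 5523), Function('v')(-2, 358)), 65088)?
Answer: -343879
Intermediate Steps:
Z = 31570 (Z = Add(Add(Mul(-6, 5523), -380), 65088) = Add(Add(-33138, -380), 65088) = Add(-33518, 65088) = 31570)
Add(Z, Mul(-1, 375449)) = Add(31570, Mul(-1, 375449)) = Add(31570, -375449) = -343879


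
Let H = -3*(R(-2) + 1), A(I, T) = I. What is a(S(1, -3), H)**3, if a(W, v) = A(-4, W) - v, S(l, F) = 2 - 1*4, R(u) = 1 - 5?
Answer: -2197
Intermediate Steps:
R(u) = -4
S(l, F) = -2 (S(l, F) = 2 - 4 = -2)
H = 9 (H = -3*(-4 + 1) = -3*(-3) = 9)
a(W, v) = -4 - v
a(S(1, -3), H)**3 = (-4 - 1*9)**3 = (-4 - 9)**3 = (-13)**3 = -2197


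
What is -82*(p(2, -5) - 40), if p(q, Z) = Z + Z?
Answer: 4100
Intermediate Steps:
p(q, Z) = 2*Z
-82*(p(2, -5) - 40) = -82*(2*(-5) - 40) = -82*(-10 - 40) = -82*(-50) = 4100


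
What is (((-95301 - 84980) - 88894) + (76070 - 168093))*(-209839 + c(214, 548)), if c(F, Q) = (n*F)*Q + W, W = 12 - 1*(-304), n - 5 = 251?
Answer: -10768074146582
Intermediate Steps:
n = 256 (n = 5 + 251 = 256)
W = 316 (W = 12 + 304 = 316)
c(F, Q) = 316 + 256*F*Q (c(F, Q) = (256*F)*Q + 316 = 256*F*Q + 316 = 316 + 256*F*Q)
(((-95301 - 84980) - 88894) + (76070 - 168093))*(-209839 + c(214, 548)) = (((-95301 - 84980) - 88894) + (76070 - 168093))*(-209839 + (316 + 256*214*548)) = ((-180281 - 88894) - 92023)*(-209839 + (316 + 30021632)) = (-269175 - 92023)*(-209839 + 30021948) = -361198*29812109 = -10768074146582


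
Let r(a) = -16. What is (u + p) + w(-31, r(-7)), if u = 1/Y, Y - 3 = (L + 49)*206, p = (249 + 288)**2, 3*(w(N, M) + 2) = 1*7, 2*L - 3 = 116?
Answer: 19338624235/67062 ≈ 2.8837e+5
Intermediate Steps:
L = 119/2 (L = 3/2 + (1/2)*116 = 3/2 + 58 = 119/2 ≈ 59.500)
w(N, M) = 1/3 (w(N, M) = -2 + (1*7)/3 = -2 + (1/3)*7 = -2 + 7/3 = 1/3)
p = 288369 (p = 537**2 = 288369)
Y = 22354 (Y = 3 + (119/2 + 49)*206 = 3 + (217/2)*206 = 3 + 22351 = 22354)
u = 1/22354 ≈ 4.4735e-5
(u + p) + w(-31, r(-7)) = (1/22354 + 288369) + 1/3 = 6446200627/22354 + 1/3 = 19338624235/67062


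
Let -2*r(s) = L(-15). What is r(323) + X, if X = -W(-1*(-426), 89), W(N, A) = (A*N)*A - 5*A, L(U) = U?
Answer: -6747787/2 ≈ -3.3739e+6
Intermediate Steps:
W(N, A) = -5*A + N*A² (W(N, A) = N*A² - 5*A = -5*A + N*A²)
r(s) = 15/2 (r(s) = -½*(-15) = 15/2)
X = -3373901 (X = -89*(-5 + 89*(-1*(-426))) = -89*(-5 + 89*426) = -89*(-5 + 37914) = -89*37909 = -1*3373901 = -3373901)
r(323) + X = 15/2 - 3373901 = -6747787/2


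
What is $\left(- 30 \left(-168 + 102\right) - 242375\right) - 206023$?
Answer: $-446418$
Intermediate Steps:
$\left(- 30 \left(-168 + 102\right) - 242375\right) - 206023 = \left(\left(-30\right) \left(-66\right) - 242375\right) - 206023 = \left(1980 - 242375\right) - 206023 = -240395 - 206023 = -446418$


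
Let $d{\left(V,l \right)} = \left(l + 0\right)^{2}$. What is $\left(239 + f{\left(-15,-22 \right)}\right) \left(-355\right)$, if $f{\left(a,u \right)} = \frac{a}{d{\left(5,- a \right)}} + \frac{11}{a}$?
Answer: $-84561$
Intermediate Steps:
$d{\left(V,l \right)} = l^{2}$
$f{\left(a,u \right)} = \frac{12}{a}$ ($f{\left(a,u \right)} = \frac{a}{\left(- a\right)^{2}} + \frac{11}{a} = \frac{a}{a^{2}} + \frac{11}{a} = \frac{1}{a} + \frac{11}{a} = \frac{12}{a}$)
$\left(239 + f{\left(-15,-22 \right)}\right) \left(-355\right) = \left(239 + \frac{12}{-15}\right) \left(-355\right) = \left(239 + 12 \left(- \frac{1}{15}\right)\right) \left(-355\right) = \left(239 - \frac{4}{5}\right) \left(-355\right) = \frac{1191}{5} \left(-355\right) = -84561$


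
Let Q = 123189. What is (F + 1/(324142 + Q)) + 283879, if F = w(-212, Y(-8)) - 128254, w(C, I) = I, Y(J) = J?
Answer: 69612308228/447331 ≈ 1.5562e+5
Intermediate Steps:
F = -128262 (F = -8 - 128254 = -128262)
(F + 1/(324142 + Q)) + 283879 = (-128262 + 1/(324142 + 123189)) + 283879 = (-128262 + 1/447331) + 283879 = -57375568721/447331 + 283879 = 69612308228/447331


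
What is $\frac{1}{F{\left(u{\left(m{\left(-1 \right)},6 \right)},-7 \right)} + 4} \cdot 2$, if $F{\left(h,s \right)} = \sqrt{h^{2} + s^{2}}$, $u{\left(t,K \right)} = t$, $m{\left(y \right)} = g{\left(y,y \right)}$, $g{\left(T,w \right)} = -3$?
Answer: $- \frac{4}{21} + \frac{\sqrt{58}}{21} \approx 0.17218$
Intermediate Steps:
$m{\left(y \right)} = -3$
$\frac{1}{F{\left(u{\left(m{\left(-1 \right)},6 \right)},-7 \right)} + 4} \cdot 2 = \frac{1}{\sqrt{\left(-3\right)^{2} + \left(-7\right)^{2}} + 4} \cdot 2 = \frac{1}{\sqrt{9 + 49} + 4} \cdot 2 = \frac{1}{\sqrt{58} + 4} \cdot 2 = \frac{1}{4 + \sqrt{58}} \cdot 2 = \frac{2}{4 + \sqrt{58}}$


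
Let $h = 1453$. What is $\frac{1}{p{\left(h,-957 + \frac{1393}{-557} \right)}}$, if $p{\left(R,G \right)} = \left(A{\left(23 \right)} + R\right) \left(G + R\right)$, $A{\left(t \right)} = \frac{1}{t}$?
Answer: $\frac{23}{16492740} \approx 1.3946 \cdot 10^{-6}$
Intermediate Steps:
$p{\left(R,G \right)} = \left(\frac{1}{23} + R\right) \left(G + R\right)$
$\frac{1}{p{\left(h,-957 + \frac{1393}{-557} \right)}} = \frac{1}{1453^{2} + \frac{-957 + \frac{1393}{-557}}{23} + \frac{1}{23} \cdot 1453 + \left(-957 + \frac{1393}{-557}\right) 1453} = \frac{1}{2111209 + \frac{-957 + 1393 \left(- \frac{1}{557}\right)}{23} + \frac{1453}{23} + \left(-957 + 1393 \left(- \frac{1}{557}\right)\right) 1453} = \frac{1}{2111209 + \frac{-957 - \frac{1393}{557}}{23} + \frac{1453}{23} + \left(-957 - \frac{1393}{557}\right) 1453} = \frac{1}{2111209 + \frac{1}{23} \left(- \frac{534442}{557}\right) + \frac{1453}{23} - \frac{776544226}{557}} = \frac{1}{2111209 - \frac{534442}{12811} + \frac{1453}{23} - \frac{776544226}{557}} = \frac{1}{\frac{16492740}{23}} = \frac{23}{16492740}$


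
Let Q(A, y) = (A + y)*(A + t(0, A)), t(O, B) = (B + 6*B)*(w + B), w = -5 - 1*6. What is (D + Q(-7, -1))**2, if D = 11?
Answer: 48846121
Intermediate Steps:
w = -11 (w = -5 - 6 = -11)
t(O, B) = 7*B*(-11 + B) (t(O, B) = (B + 6*B)*(-11 + B) = (7*B)*(-11 + B) = 7*B*(-11 + B))
Q(A, y) = (A + y)*(A + 7*A*(-11 + A))
(D + Q(-7, -1))**2 = (11 - 7*(-7 - 1 + 7*(-7)*(-11 - 7) + 7*(-1)*(-11 - 7)))**2 = (11 - 7*(-7 - 1 + 7*(-7)*(-18) + 7*(-1)*(-18)))**2 = (11 - 7*(-7 - 1 + 882 + 126))**2 = (11 - 7*1000)**2 = (11 - 7000)**2 = (-6989)**2 = 48846121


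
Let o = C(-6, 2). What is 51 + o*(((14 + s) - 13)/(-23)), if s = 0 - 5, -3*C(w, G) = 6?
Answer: 1165/23 ≈ 50.652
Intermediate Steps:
C(w, G) = -2 (C(w, G) = -⅓*6 = -2)
s = -5
o = -2
51 + o*(((14 + s) - 13)/(-23)) = 51 - 2*((14 - 5) - 13)/(-23) = 51 - 2*(9 - 13)*(-1)/23 = 51 - (-8)*(-1)/23 = 51 - 2*4/23 = 51 - 8/23 = 1165/23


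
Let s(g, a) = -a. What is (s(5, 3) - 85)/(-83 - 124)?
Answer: 88/207 ≈ 0.42512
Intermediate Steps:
(s(5, 3) - 85)/(-83 - 124) = (-1*3 - 85)/(-83 - 124) = (-3 - 85)/(-207) = -88*(-1/207) = 88/207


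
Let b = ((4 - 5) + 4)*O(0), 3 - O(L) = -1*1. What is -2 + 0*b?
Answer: -2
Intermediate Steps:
O(L) = 4 (O(L) = 3 - (-1) = 3 - 1*(-1) = 3 + 1 = 4)
b = 12 (b = ((4 - 5) + 4)*4 = (-1 + 4)*4 = 3*4 = 12)
-2 + 0*b = -2 + 0*12 = -2 + 0 = -2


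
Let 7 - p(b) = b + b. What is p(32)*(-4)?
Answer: 228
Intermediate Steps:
p(b) = 7 - 2*b (p(b) = 7 - (b + b) = 7 - 2*b)
p(32)*(-4) = (7 - 2*32)*(-4) = (7 - 64)*(-4) = -57*(-4) = 228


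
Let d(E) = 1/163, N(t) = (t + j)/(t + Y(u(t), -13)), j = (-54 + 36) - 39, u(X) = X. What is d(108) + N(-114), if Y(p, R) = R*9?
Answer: 9368/12551 ≈ 0.74640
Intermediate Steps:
Y(p, R) = 9*R
j = -57 (j = -18 - 39 = -57)
N(t) = (-57 + t)/(-117 + t) (N(t) = (t - 57)/(t + 9*(-13)) = (-57 + t)/(t - 117) = (-57 + t)/(-117 + t))
d(E) = 1/163
d(108) + N(-114) = 1/163 + (-57 - 114)/(-117 - 114) = 1/163 - 171/(-231) = 1/163 - 1/231*(-171) = 1/163 + 57/77 = 9368/12551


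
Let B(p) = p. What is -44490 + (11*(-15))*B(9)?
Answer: -45975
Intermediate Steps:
-44490 + (11*(-15))*B(9) = -44490 + (11*(-15))*9 = -44490 - 165*9 = -44490 - 1485 = -45975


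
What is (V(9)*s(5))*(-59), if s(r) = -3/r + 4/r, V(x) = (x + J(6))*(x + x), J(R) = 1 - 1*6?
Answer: -4248/5 ≈ -849.60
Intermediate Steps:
J(R) = -5 (J(R) = 1 - 6 = -5)
V(x) = 2*x*(-5 + x) (V(x) = (x - 5)*(x + x) = (-5 + x)*(2*x) = 2*x*(-5 + x))
s(r) = 1/r
(V(9)*s(5))*(-59) = ((2*9*(-5 + 9))/5)*(-59) = ((2*9*4)*(⅕))*(-59) = (72*(⅕))*(-59) = (72/5)*(-59) = -4248/5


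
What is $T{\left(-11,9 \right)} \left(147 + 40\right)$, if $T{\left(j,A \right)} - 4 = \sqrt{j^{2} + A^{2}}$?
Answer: $748 + 187 \sqrt{202} \approx 3405.8$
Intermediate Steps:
$T{\left(j,A \right)} = 4 + \sqrt{A^{2} + j^{2}}$ ($T{\left(j,A \right)} = 4 + \sqrt{j^{2} + A^{2}} = 4 + \sqrt{A^{2} + j^{2}}$)
$T{\left(-11,9 \right)} \left(147 + 40\right) = \left(4 + \sqrt{9^{2} + \left(-11\right)^{2}}\right) \left(147 + 40\right) = \left(4 + \sqrt{81 + 121}\right) 187 = \left(4 + \sqrt{202}\right) 187 = 748 + 187 \sqrt{202}$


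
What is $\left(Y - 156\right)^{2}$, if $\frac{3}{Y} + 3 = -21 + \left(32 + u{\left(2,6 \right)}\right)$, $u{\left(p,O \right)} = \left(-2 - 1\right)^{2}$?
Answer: $\frac{7017201}{289} \approx 24281.0$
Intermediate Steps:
$u{\left(p,O \right)} = 9$ ($u{\left(p,O \right)} = \left(-3\right)^{2} = 9$)
$Y = \frac{3}{17}$ ($Y = \frac{3}{-3 + \left(-21 + \left(32 + 9\right)\right)} = \frac{3}{-3 + \left(-21 + 41\right)} = \frac{3}{-3 + 20} = \frac{3}{17} \approx 0.17647$)
$\left(Y - 156\right)^{2} = \left(\frac{3}{17} - 156\right)^{2} = \left(- \frac{2649}{17}\right)^{2} = \frac{7017201}{289}$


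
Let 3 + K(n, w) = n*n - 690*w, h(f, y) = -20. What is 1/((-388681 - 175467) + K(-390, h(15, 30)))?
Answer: -1/398251 ≈ -2.5110e-6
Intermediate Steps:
K(n, w) = -3 + n**2 - 690*w (K(n, w) = -3 + (n*n - 690*w) = -3 + (n**2 - 690*w) = -3 + n**2 - 690*w)
1/((-388681 - 175467) + K(-390, h(15, 30))) = 1/((-388681 - 175467) + (-3 + (-390)**2 - 690*(-20))) = 1/(-564148 + (-3 + 152100 + 13800)) = 1/(-564148 + 165897) = 1/(-398251) = -1/398251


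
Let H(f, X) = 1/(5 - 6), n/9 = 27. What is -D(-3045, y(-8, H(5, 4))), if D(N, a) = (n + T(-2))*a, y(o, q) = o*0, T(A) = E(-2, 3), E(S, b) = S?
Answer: 0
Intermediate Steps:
n = 243 (n = 9*27 = 243)
T(A) = -2
H(f, X) = -1 (H(f, X) = 1/(-1) = -1)
y(o, q) = 0
D(N, a) = 241*a (D(N, a) = (243 - 2)*a = 241*a)
-D(-3045, y(-8, H(5, 4))) = -241*0 = -1*0 = 0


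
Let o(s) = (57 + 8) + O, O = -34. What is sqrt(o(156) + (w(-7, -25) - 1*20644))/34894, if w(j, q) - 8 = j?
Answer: I*sqrt(5153)/17447 ≈ 0.0041144*I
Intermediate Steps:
o(s) = 31 (o(s) = (57 + 8) - 34 = 65 - 34 = 31)
w(j, q) = 8 + j
sqrt(o(156) + (w(-7, -25) - 1*20644))/34894 = sqrt(31 + ((8 - 7) - 1*20644))/34894 = sqrt(31 + (1 - 20644))*(1/34894) = sqrt(31 - 20643)*(1/34894) = sqrt(-20612)*(1/34894) = (2*I*sqrt(5153))*(1/34894) = I*sqrt(5153)/17447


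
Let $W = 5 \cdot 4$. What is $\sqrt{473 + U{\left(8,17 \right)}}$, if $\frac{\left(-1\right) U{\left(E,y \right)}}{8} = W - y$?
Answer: $\sqrt{449} \approx 21.19$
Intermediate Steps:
$W = 20$
$U{\left(E,y \right)} = -160 + 8 y$ ($U{\left(E,y \right)} = - 8 \left(20 - y\right) = -160 + 8 y$)
$\sqrt{473 + U{\left(8,17 \right)}} = \sqrt{473 + \left(-160 + 8 \cdot 17\right)} = \sqrt{473 + \left(-160 + 136\right)} = \sqrt{473 - 24} = \sqrt{449}$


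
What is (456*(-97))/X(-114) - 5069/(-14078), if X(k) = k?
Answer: 5467333/14078 ≈ 388.36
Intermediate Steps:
(456*(-97))/X(-114) - 5069/(-14078) = (456*(-97))/(-114) - 5069/(-14078) = -44232*(-1/114) - 5069*(-1/14078) = 388 + 5069/14078 = 5467333/14078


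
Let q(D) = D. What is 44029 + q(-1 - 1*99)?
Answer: 43929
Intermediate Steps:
44029 + q(-1 - 1*99) = 44029 + (-1 - 1*99) = 44029 + (-1 - 99) = 44029 - 100 = 43929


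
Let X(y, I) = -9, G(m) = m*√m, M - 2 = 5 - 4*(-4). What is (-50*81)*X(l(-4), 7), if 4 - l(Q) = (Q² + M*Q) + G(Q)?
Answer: 36450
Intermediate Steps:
M = 23 (M = 2 + (5 - 4*(-4)) = 2 + (5 + 16) = 2 + 21 = 23)
G(m) = m^(3/2)
l(Q) = 4 - Q² - Q^(3/2) - 23*Q (l(Q) = 4 - ((Q² + 23*Q) + Q^(3/2)) = 4 - (Q² + Q^(3/2) + 23*Q) = 4 + (-Q² - Q^(3/2) - 23*Q) = 4 - Q² - Q^(3/2) - 23*Q)
(-50*81)*X(l(-4), 7) = -50*81*(-9) = -4050*(-9) = 36450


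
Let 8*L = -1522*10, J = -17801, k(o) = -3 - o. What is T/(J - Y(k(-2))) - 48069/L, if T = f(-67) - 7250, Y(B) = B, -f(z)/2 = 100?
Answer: 34792073/1354580 ≈ 25.685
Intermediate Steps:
f(z) = -200 (f(z) = -2*100 = -200)
T = -7450 (T = -200 - 7250 = -7450)
L = -3805/2 (L = (-1522*10)/8 = (⅛)*(-15220) = -3805/2 ≈ -1902.5)
T/(J - Y(k(-2))) - 48069/L = -7450/(-17801 - (-3 - 1*(-2))) - 48069/(-3805/2) = -7450/(-17801 - (-3 + 2)) - 48069*(-2/3805) = -7450/(-17801 - 1*(-1)) + 96138/3805 = -7450/(-17801 + 1) + 96138/3805 = -7450/(-17800) + 96138/3805 = -7450*(-1/17800) + 96138/3805 = 149/356 + 96138/3805 = 34792073/1354580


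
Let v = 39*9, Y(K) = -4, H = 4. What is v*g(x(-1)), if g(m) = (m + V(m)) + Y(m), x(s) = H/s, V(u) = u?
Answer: -4212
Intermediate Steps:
x(s) = 4/s
v = 351
g(m) = -4 + 2*m (g(m) = (m + m) - 4 = 2*m - 4 = -4 + 2*m)
v*g(x(-1)) = 351*(-4 + 2*(4/(-1))) = 351*(-4 + 2*(4*(-1))) = 351*(-4 + 2*(-4)) = 351*(-4 - 8) = 351*(-12) = -4212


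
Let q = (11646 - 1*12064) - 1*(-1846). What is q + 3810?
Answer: 5238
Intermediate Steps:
q = 1428 (q = (11646 - 12064) + 1846 = -418 + 1846 = 1428)
q + 3810 = 1428 + 3810 = 5238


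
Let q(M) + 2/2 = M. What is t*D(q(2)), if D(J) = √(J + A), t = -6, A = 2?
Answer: -6*√3 ≈ -10.392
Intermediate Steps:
q(M) = -1 + M
D(J) = √(2 + J) (D(J) = √(J + 2) = √(2 + J))
t*D(q(2)) = -6*√(2 + (-1 + 2)) = -6*√(2 + 1) = -6*√3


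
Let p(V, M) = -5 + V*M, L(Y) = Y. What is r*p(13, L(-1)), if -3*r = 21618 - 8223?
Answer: 80370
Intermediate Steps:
p(V, M) = -5 + M*V
r = -4465 (r = -(21618 - 8223)/3 = -1/3*13395 = -4465)
r*p(13, L(-1)) = -4465*(-5 - 1*13) = -4465*(-5 - 13) = -4465*(-18) = 80370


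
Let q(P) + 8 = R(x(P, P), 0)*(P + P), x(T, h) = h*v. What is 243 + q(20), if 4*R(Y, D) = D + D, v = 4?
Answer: 235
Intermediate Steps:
x(T, h) = 4*h (x(T, h) = h*4 = 4*h)
R(Y, D) = D/2 (R(Y, D) = (D + D)/4 = (2*D)/4 = D/2)
q(P) = -8 (q(P) = -8 + ((½)*0)*(P + P) = -8 + 0*(2*P) = -8 + 0 = -8)
243 + q(20) = 243 - 8 = 235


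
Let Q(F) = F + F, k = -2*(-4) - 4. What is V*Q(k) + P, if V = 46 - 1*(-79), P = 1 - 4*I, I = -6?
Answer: 1025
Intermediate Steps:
P = 25 (P = 1 - 4*(-6) = 1 + 24 = 25)
k = 4 (k = 8 - 4 = 4)
Q(F) = 2*F
V = 125 (V = 46 + 79 = 125)
V*Q(k) + P = 125*(2*4) + 25 = 125*8 + 25 = 1000 + 25 = 1025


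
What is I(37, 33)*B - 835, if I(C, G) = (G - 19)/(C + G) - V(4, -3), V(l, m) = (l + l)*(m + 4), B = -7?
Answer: -3902/5 ≈ -780.40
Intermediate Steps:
V(l, m) = 2*l*(4 + m) (V(l, m) = (2*l)*(4 + m) = 2*l*(4 + m))
I(C, G) = -8 + (-19 + G)/(C + G) (I(C, G) = (G - 19)/(C + G) - 2*4*(4 - 3) = (-19 + G)/(C + G) - 2*4 = (-19 + G)/(C + G) - 1*8 = (-19 + G)/(C + G) - 8 = -8 + (-19 + G)/(C + G))
I(37, 33)*B - 835 = ((-19 - 8*37 - 7*33)/(37 + 33))*(-7) - 835 = ((-19 - 296 - 231)/70)*(-7) - 835 = ((1/70)*(-546))*(-7) - 835 = -39/5*(-7) - 835 = 273/5 - 835 = -3902/5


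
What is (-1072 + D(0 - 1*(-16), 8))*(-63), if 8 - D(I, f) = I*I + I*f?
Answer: 91224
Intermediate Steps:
D(I, f) = 8 - I² - I*f (D(I, f) = 8 - (I*I + I*f) = 8 - (I² + I*f) = 8 + (-I² - I*f) = 8 - I² - I*f)
(-1072 + D(0 - 1*(-16), 8))*(-63) = (-1072 + (8 - (0 - 1*(-16))² - 1*(0 - 1*(-16))*8))*(-63) = (-1072 + (8 - (0 + 16)² - 1*(0 + 16)*8))*(-63) = (-1072 + (8 - 1*16² - 1*16*8))*(-63) = (-1072 + (8 - 1*256 - 128))*(-63) = (-1072 + (8 - 256 - 128))*(-63) = (-1072 - 376)*(-63) = -1448*(-63) = 91224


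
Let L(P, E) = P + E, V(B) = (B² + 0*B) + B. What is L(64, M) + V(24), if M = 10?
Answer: 674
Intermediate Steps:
V(B) = B + B² (V(B) = (B² + 0) + B = B² + B = B + B²)
L(P, E) = E + P
L(64, M) + V(24) = (10 + 64) + 24*(1 + 24) = 74 + 24*25 = 74 + 600 = 674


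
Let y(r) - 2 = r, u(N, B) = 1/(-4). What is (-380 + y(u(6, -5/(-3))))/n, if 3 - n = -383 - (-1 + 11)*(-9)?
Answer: -1513/1184 ≈ -1.2779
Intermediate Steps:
u(N, B) = -1/4
y(r) = 2 + r
n = 296 (n = 3 - (-383 - (-1 + 11)*(-9)) = 3 - (-383 - 10*(-9)) = 3 - (-383 - 1*(-90)) = 3 - (-383 + 90) = 3 - 1*(-293) = 3 + 293 = 296)
(-380 + y(u(6, -5/(-3))))/n = (-380 + (2 - 1/4))/296 = (-380 + 7/4)*(1/296) = -1513/4*1/296 = -1513/1184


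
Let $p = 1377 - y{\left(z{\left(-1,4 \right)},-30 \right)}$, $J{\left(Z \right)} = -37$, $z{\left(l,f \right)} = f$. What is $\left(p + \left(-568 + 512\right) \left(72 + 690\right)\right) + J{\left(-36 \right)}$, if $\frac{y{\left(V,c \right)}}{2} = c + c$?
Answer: $-41212$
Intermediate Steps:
$y{\left(V,c \right)} = 4 c$ ($y{\left(V,c \right)} = 2 \left(c + c\right) = 2 \cdot 2 c = 4 c$)
$p = 1497$ ($p = 1377 - 4 \left(-30\right) = 1377 - -120 = 1377 + 120 = 1497$)
$\left(p + \left(-568 + 512\right) \left(72 + 690\right)\right) + J{\left(-36 \right)} = \left(1497 + \left(-568 + 512\right) \left(72 + 690\right)\right) - 37 = \left(1497 - 42672\right) - 37 = -41175 - 37 = -41212$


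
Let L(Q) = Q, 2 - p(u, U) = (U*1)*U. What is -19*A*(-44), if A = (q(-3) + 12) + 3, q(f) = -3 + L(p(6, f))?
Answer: 4180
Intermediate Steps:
p(u, U) = 2 - U**2 (p(u, U) = 2 - U*1*U = 2 - U*U = 2 - U**2)
q(f) = -1 - f**2 (q(f) = -3 + (2 - f**2) = -1 - f**2)
A = 5 (A = ((-1 - 1*(-3)**2) + 12) + 3 = ((-1 - 1*9) + 12) + 3 = ((-1 - 9) + 12) + 3 = (-10 + 12) + 3 = 2 + 3 = 5)
-19*A*(-44) = -19*5*(-44) = -95*(-44) = 4180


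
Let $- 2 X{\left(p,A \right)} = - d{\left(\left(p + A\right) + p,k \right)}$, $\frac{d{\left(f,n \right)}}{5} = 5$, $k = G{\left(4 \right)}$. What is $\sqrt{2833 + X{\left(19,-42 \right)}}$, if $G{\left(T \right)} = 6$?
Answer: $\frac{\sqrt{11382}}{2} \approx 53.343$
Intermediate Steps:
$k = 6$
$d{\left(f,n \right)} = 25$ ($d{\left(f,n \right)} = 5 \cdot 5 = 25$)
$X{\left(p,A \right)} = \frac{25}{2}$ ($X{\left(p,A \right)} = - \frac{\left(-1\right) 25}{2} = \left(- \frac{1}{2}\right) \left(-25\right) = \frac{25}{2}$)
$\sqrt{2833 + X{\left(19,-42 \right)}} = \sqrt{2833 + \frac{25}{2}} = \sqrt{\frac{5691}{2}} = \frac{\sqrt{11382}}{2}$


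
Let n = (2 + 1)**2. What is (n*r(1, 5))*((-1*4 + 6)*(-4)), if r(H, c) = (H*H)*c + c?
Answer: -720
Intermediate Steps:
r(H, c) = c + c*H**2 (r(H, c) = H**2*c + c = c*H**2 + c = c + c*H**2)
n = 9 (n = 3**2 = 9)
(n*r(1, 5))*((-1*4 + 6)*(-4)) = (9*(5*(1 + 1**2)))*((-1*4 + 6)*(-4)) = (9*(5*(1 + 1)))*((-4 + 6)*(-4)) = (9*(5*2))*(2*(-4)) = (9*10)*(-8) = 90*(-8) = -720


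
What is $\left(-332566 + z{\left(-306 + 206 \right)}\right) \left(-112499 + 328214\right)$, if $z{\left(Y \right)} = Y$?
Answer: $-71761046190$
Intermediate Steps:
$\left(-332566 + z{\left(-306 + 206 \right)}\right) \left(-112499 + 328214\right) = \left(-332566 + \left(-306 + 206\right)\right) \left(-112499 + 328214\right) = \left(-332566 - 100\right) 215715 = \left(-332666\right) 215715 = -71761046190$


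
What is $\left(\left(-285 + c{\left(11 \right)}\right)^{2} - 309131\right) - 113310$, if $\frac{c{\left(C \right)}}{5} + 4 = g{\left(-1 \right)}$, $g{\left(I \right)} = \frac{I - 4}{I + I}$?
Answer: $- \frac{1347539}{4} \approx -3.3689 \cdot 10^{5}$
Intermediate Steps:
$g{\left(I \right)} = \frac{-4 + I}{2 I}$
$c{\left(C \right)} = - \frac{15}{2}$ ($c{\left(C \right)} = -20 + 5 \frac{-4 - 1}{2 \left(-1\right)} = -20 + 5 \cdot \frac{1}{2} \left(-1\right) \left(-5\right) = -20 + 5 \cdot \frac{5}{2} = -20 + \frac{25}{2} = - \frac{15}{2}$)
$\left(\left(-285 + c{\left(11 \right)}\right)^{2} - 309131\right) - 113310 = \left(\left(-285 - \frac{15}{2}\right)^{2} - 309131\right) - 113310 = \left(\left(- \frac{585}{2}\right)^{2} - 309131\right) - 113310 = \left(\frac{342225}{4} - 309131\right) - 113310 = - \frac{894299}{4} - 113310 = - \frac{1347539}{4}$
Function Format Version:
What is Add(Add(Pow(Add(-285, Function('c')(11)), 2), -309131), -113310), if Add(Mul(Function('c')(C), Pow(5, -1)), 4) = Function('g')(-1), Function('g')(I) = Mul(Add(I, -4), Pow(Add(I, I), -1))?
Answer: Rational(-1347539, 4) ≈ -3.3689e+5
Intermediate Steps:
Function('g')(I) = Mul(Rational(1, 2), Pow(I, -1), Add(-4, I)) (Function('g')(I) = Mul(Add(-4, I), Pow(Mul(2, I), -1)) = Mul(Add(-4, I), Mul(Rational(1, 2), Pow(I, -1))) = Mul(Rational(1, 2), Pow(I, -1), Add(-4, I)))
Function('c')(C) = Rational(-15, 2) (Function('c')(C) = Add(-20, Mul(5, Mul(Rational(1, 2), Pow(-1, -1), Add(-4, -1)))) = Add(-20, Mul(5, Mul(Rational(1, 2), -1, -5))) = Add(-20, Mul(5, Rational(5, 2))) = Add(-20, Rational(25, 2)) = Rational(-15, 2))
Add(Add(Pow(Add(-285, Function('c')(11)), 2), -309131), -113310) = Add(Add(Pow(Add(-285, Rational(-15, 2)), 2), -309131), -113310) = Add(Add(Pow(Rational(-585, 2), 2), -309131), -113310) = Add(Add(Rational(342225, 4), -309131), -113310) = Add(Rational(-894299, 4), -113310) = Rational(-1347539, 4)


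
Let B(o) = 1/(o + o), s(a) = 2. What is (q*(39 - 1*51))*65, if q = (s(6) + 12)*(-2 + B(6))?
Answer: 20930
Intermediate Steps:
B(o) = 1/(2*o)
q = -161/6 (q = (2 + 12)*(-2 + (1/2)/6) = 14*(-2 + (1/2)*(1/6)) = 14*(-2 + 1/12) = 14*(-23/12) = -161/6 ≈ -26.833)
(q*(39 - 1*51))*65 = -161*(39 - 1*51)/6*65 = -161*(39 - 51)/6*65 = -161/6*(-12)*65 = 322*65 = 20930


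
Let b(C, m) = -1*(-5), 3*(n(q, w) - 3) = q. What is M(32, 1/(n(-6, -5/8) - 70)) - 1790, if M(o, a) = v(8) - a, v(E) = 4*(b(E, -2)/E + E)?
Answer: -242257/138 ≈ -1755.5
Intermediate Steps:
n(q, w) = 3 + q/3
b(C, m) = 5
v(E) = 4*E + 20/E (v(E) = 4*(5/E + E) = 4*(E + 5/E) = 4*E + 20/E)
M(o, a) = 69/2 - a (M(o, a) = (4*8 + 20/8) - a = (32 + 20*(⅛)) - a = (32 + 5/2) - a = 69/2 - a)
M(32, 1/(n(-6, -5/8) - 70)) - 1790 = (69/2 - 1/((3 + (⅓)*(-6)) - 70)) - 1790 = (69/2 - 1/((3 - 2) - 70)) - 1790 = (69/2 - 1/(1 - 70)) - 1790 = (69/2 - 1/(-69)) - 1790 = (69/2 - 1*(-1/69)) - 1790 = (69/2 + 1/69) - 1790 = 4763/138 - 1790 = -242257/138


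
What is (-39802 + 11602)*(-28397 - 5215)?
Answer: 947858400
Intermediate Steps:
(-39802 + 11602)*(-28397 - 5215) = -28200*(-33612) = 947858400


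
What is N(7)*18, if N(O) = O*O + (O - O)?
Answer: 882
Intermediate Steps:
N(O) = O² (N(O) = O² + 0 = O²)
N(7)*18 = 7²*18 = 49*18 = 882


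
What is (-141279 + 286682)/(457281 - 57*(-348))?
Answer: 145403/477117 ≈ 0.30475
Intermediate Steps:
(-141279 + 286682)/(457281 - 57*(-348)) = 145403/(457281 + 19836) = 145403/477117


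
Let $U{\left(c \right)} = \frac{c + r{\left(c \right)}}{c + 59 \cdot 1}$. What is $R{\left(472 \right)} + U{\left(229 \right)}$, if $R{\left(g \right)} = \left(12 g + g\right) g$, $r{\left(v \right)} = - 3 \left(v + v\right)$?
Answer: $\frac{834102151}{288} \approx 2.8962 \cdot 10^{6}$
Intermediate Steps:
$r{\left(v \right)} = - 6 v$ ($r{\left(v \right)} = - 3 \cdot 2 v = - 6 v$)
$U{\left(c \right)} = - \frac{5 c}{59 + c}$ ($U{\left(c \right)} = \frac{c - 6 c}{c + 59 \cdot 1} = \frac{\left(-5\right) c}{c + 59} = \frac{\left(-5\right) c}{59 + c} = - \frac{5 c}{59 + c}$)
$R{\left(g \right)} = 13 g^{2}$ ($R{\left(g \right)} = 13 g g = 13 g^{2}$)
$R{\left(472 \right)} + U{\left(229 \right)} = 13 \cdot 472^{2} - \frac{1145}{59 + 229} = 13 \cdot 222784 - \frac{1145}{288} = 2896192 - 1145 \cdot \frac{1}{288} = 2896192 - \frac{1145}{288} = \frac{834102151}{288}$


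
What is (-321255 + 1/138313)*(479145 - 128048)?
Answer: -15600553800766958/138313 ≈ -1.1279e+11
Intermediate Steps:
(-321255 + 1/138313)*(479145 - 128048) = (-321255 + 1/138313)*351097 = -44433742814/138313*351097 = -15600553800766958/138313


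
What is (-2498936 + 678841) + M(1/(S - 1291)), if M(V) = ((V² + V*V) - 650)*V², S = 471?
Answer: -411452277602129999/226060880000 ≈ -1.8201e+6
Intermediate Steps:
M(V) = V²*(-650 + 2*V²) (M(V) = ((V² + V²) - 650)*V² = (2*V² - 650)*V² = (-650 + 2*V²)*V² = V²*(-650 + 2*V²))
(-2498936 + 678841) + M(1/(S - 1291)) = (-2498936 + 678841) + 2*(1/(471 - 1291))²*(-325 + (1/(471 - 1291))²) = -1820095 + 2*(1/(-820))²*(-325 + (1/(-820))²) = -1820095 + 2*(-1/820)²*(-325 + (-1/820)²) = -1820095 + 2*(1/672400)*(-325 + 1/672400) = -1820095 + 2*(1/672400)*(-218529999/672400) = -1820095 - 218529999/226060880000 = -411452277602129999/226060880000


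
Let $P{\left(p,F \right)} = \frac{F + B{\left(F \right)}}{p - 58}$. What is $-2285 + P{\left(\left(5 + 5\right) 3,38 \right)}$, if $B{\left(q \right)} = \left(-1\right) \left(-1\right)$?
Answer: $- \frac{64019}{28} \approx -2286.4$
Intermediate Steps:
$B{\left(q \right)} = 1$
$P{\left(p,F \right)} = \frac{1 + F}{-58 + p}$ ($P{\left(p,F \right)} = \frac{F + 1}{p - 58} = \frac{1 + F}{-58 + p}$)
$-2285 + P{\left(\left(5 + 5\right) 3,38 \right)} = -2285 + \frac{1 + 38}{-58 + \left(5 + 5\right) 3} = -2285 + \frac{1}{-58 + 10 \cdot 3} \cdot 39 = -2285 + \frac{1}{-58 + 30} \cdot 39 = -2285 + \frac{1}{-28} \cdot 39 = -2285 - \frac{39}{28} = - \frac{64019}{28}$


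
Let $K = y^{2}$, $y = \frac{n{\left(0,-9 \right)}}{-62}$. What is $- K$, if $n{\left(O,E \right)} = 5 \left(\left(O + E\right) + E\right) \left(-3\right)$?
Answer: $- \frac{18225}{961} \approx -18.965$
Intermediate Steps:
$n{\left(O,E \right)} = - 30 E - 15 O$ ($n{\left(O,E \right)} = 5 \left(\left(E + O\right) + E\right) \left(-3\right) = 5 \left(O + 2 E\right) \left(-3\right) = \left(5 O + 10 E\right) \left(-3\right) = - 30 E - 15 O$)
$y = - \frac{135}{31}$ ($y = \frac{\left(-30\right) \left(-9\right) - 0}{-62} = \left(270 + 0\right) \left(- \frac{1}{62}\right) = 270 \left(- \frac{1}{62}\right) = - \frac{135}{31} \approx -4.3548$)
$K = \frac{18225}{961}$ ($K = \left(- \frac{135}{31}\right)^{2} = \frac{18225}{961} \approx 18.965$)
$- K = \left(-1\right) \frac{18225}{961} = - \frac{18225}{961}$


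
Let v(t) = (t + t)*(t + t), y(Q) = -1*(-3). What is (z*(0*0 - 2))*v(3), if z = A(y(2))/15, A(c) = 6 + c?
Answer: -216/5 ≈ -43.200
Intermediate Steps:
y(Q) = 3
v(t) = 4*t² (v(t) = (2*t)*(2*t) = 4*t²)
z = ⅗ (z = (6 + 3)/15 = 9*(1/15) = ⅗ ≈ 0.60000)
(z*(0*0 - 2))*v(3) = (3*(0*0 - 2)/5)*(4*3²) = (3*(0 - 2)/5)*(4*9) = ((⅗)*(-2))*36 = -6/5*36 = -216/5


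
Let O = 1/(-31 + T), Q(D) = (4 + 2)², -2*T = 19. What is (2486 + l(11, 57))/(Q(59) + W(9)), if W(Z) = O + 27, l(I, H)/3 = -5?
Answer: 200151/5101 ≈ 39.238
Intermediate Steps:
T = -19/2 (T = -½*19 = -19/2 ≈ -9.5000)
Q(D) = 36 (Q(D) = 6² = 36)
l(I, H) = -15 (l(I, H) = 3*(-5) = -15)
O = -2/81 (O = 1/(-31 - 19/2) = 1/(-81/2) = -2/81 ≈ -0.024691)
W(Z) = 2185/81 (W(Z) = -2/81 + 27 = 2185/81)
(2486 + l(11, 57))/(Q(59) + W(9)) = (2486 - 15)/(36 + 2185/81) = 2471/(5101/81) = 2471*(81/5101) = 200151/5101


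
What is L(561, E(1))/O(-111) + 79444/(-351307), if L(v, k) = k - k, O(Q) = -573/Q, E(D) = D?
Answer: -79444/351307 ≈ -0.22614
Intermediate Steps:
L(v, k) = 0
L(561, E(1))/O(-111) + 79444/(-351307) = 0/((-573/(-111))) + 79444/(-351307) = 0/((-573*(-1/111))) + 79444*(-1/351307) = 0/(191/37) - 79444/351307 = 0*(37/191) - 79444/351307 = 0 - 79444/351307 = -79444/351307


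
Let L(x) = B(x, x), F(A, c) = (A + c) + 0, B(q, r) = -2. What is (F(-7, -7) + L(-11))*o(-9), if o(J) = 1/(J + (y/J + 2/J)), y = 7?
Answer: 8/5 ≈ 1.6000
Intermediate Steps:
F(A, c) = A + c
L(x) = -2
o(J) = 1/(J + 9/J) (o(J) = 1/(J + (7/J + 2/J)) = 1/(J + 9/J))
(F(-7, -7) + L(-11))*o(-9) = ((-7 - 7) - 2)*(-9/(9 + (-9)**2)) = (-14 - 2)*(-9/(9 + 81)) = -(-144)/90 = -16*(-1/10) = 8/5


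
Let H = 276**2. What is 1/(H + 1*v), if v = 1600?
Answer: 1/77776 ≈ 1.2857e-5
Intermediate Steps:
H = 76176
1/(H + 1*v) = 1/(76176 + 1*1600) = 1/(76176 + 1600) = 1/77776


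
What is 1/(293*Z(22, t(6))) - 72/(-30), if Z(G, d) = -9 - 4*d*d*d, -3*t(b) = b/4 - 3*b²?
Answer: 1258478354/524365985 ≈ 2.4000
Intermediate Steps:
t(b) = b² - b/12 (t(b) = -(b/4 - 3*b²)/3 = -(-3*b² + b/4)/3 = b² - b/12)
Z(G, d) = -9 - 4*d³ (Z(G, d) = -9 - 4*d*d² = -9 - 4*d³)
1/(293*Z(22, t(6))) - 72/(-30) = 1/(293*(-9 - 4*216*(-1/12 + 6)³)) - 72/(-30) = 1/(293*(-9 - 4*(6*(71/12))³)) - 72*(-1/30) = 1/(293*(-9 - 4*(71/2)³)) + 12/5 = 1/(293*(-9 - 4*357911/8)) + 12/5 = 1/(293*(-9 - 357911/2)) + 12/5 = 1/(293*(-357929/2)) + 12/5 = (1/293)*(-2/357929) + 12/5 = -2/104873197 + 12/5 = 1258478354/524365985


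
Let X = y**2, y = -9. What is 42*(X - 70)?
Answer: 462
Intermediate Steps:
X = 81 (X = (-9)**2 = 81)
42*(X - 70) = 42*(81 - 70) = 42*11 = 462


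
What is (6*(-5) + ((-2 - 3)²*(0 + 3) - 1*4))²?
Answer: 1681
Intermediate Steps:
(6*(-5) + ((-2 - 3)²*(0 + 3) - 1*4))² = (-30 + ((-5)²*3 - 4))² = (-30 + (25*3 - 4))² = (-30 + (75 - 4))² = (-30 + 71)² = 41² = 1681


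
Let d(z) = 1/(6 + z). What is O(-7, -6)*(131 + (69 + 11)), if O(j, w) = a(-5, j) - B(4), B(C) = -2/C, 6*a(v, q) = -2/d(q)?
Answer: 1055/6 ≈ 175.83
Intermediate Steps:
a(v, q) = -2 - q/3 (a(v, q) = (-(12 + 2*q))/6 = (-2*(6 + q))/6 = (-12 - 2*q)/6 = -2 - q/3)
O(j, w) = -3/2 - j/3 (O(j, w) = (-2 - j/3) - (-2)/4 = (-2 - j/3) - 1*(-1/2) = (-2 - j/3) + 1/2 = -3/2 - j/3)
O(-7, -6)*(131 + (69 + 11)) = (-3/2 - 1/3*(-7))*(131 + (69 + 11)) = (-3/2 + 7/3)*(131 + 80) = (5/6)*211 = 1055/6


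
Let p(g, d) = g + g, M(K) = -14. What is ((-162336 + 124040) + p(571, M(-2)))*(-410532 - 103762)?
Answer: 19108079276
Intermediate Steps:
p(g, d) = 2*g
((-162336 + 124040) + p(571, M(-2)))*(-410532 - 103762) = ((-162336 + 124040) + 2*571)*(-410532 - 103762) = (-38296 + 1142)*(-514294) = -37154*(-514294) = 19108079276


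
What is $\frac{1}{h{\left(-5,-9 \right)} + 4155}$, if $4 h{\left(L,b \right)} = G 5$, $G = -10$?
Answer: $\frac{2}{8285} \approx 0.0002414$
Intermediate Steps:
$h{\left(L,b \right)} = - \frac{25}{2}$ ($h{\left(L,b \right)} = \frac{\left(-10\right) 5}{4} = \frac{1}{4} \left(-50\right) = - \frac{25}{2}$)
$\frac{1}{h{\left(-5,-9 \right)} + 4155} = \frac{1}{- \frac{25}{2} + 4155} = \frac{1}{\frac{8285}{2}} = \frac{2}{8285}$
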